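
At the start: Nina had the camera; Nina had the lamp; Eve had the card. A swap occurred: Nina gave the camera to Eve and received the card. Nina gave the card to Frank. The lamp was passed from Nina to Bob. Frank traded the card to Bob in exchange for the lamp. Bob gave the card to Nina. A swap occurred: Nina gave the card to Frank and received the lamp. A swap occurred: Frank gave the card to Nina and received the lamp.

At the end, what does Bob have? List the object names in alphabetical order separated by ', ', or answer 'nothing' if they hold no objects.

Answer: nothing

Derivation:
Tracking all object holders:
Start: camera:Nina, lamp:Nina, card:Eve
Event 1 (swap camera<->card: now camera:Eve, card:Nina). State: camera:Eve, lamp:Nina, card:Nina
Event 2 (give card: Nina -> Frank). State: camera:Eve, lamp:Nina, card:Frank
Event 3 (give lamp: Nina -> Bob). State: camera:Eve, lamp:Bob, card:Frank
Event 4 (swap card<->lamp: now card:Bob, lamp:Frank). State: camera:Eve, lamp:Frank, card:Bob
Event 5 (give card: Bob -> Nina). State: camera:Eve, lamp:Frank, card:Nina
Event 6 (swap card<->lamp: now card:Frank, lamp:Nina). State: camera:Eve, lamp:Nina, card:Frank
Event 7 (swap card<->lamp: now card:Nina, lamp:Frank). State: camera:Eve, lamp:Frank, card:Nina

Final state: camera:Eve, lamp:Frank, card:Nina
Bob holds: (nothing).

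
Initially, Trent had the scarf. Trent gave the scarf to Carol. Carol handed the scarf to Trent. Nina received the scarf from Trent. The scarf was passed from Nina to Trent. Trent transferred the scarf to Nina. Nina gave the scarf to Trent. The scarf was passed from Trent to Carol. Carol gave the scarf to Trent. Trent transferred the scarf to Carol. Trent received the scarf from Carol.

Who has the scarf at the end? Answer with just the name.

Tracking the scarf through each event:
Start: Trent has the scarf.
After event 1: Carol has the scarf.
After event 2: Trent has the scarf.
After event 3: Nina has the scarf.
After event 4: Trent has the scarf.
After event 5: Nina has the scarf.
After event 6: Trent has the scarf.
After event 7: Carol has the scarf.
After event 8: Trent has the scarf.
After event 9: Carol has the scarf.
After event 10: Trent has the scarf.

Answer: Trent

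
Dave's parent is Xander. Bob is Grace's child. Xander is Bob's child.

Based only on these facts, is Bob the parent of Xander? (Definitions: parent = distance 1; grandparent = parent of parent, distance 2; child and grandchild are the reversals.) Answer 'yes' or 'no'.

Reconstructing the parent chain from the given facts:
  Grace -> Bob -> Xander -> Dave
(each arrow means 'parent of the next')
Positions in the chain (0 = top):
  position of Grace: 0
  position of Bob: 1
  position of Xander: 2
  position of Dave: 3

Bob is at position 1, Xander is at position 2; signed distance (j - i) = 1.
'parent' requires j - i = 1. Actual distance is 1, so the relation HOLDS.

Answer: yes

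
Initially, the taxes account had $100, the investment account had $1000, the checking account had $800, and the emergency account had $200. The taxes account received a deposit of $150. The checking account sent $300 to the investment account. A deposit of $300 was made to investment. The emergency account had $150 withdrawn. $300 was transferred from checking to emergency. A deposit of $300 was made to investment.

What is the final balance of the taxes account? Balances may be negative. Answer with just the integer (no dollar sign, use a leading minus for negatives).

Tracking account balances step by step:
Start: taxes=100, investment=1000, checking=800, emergency=200
Event 1 (deposit 150 to taxes): taxes: 100 + 150 = 250. Balances: taxes=250, investment=1000, checking=800, emergency=200
Event 2 (transfer 300 checking -> investment): checking: 800 - 300 = 500, investment: 1000 + 300 = 1300. Balances: taxes=250, investment=1300, checking=500, emergency=200
Event 3 (deposit 300 to investment): investment: 1300 + 300 = 1600. Balances: taxes=250, investment=1600, checking=500, emergency=200
Event 4 (withdraw 150 from emergency): emergency: 200 - 150 = 50. Balances: taxes=250, investment=1600, checking=500, emergency=50
Event 5 (transfer 300 checking -> emergency): checking: 500 - 300 = 200, emergency: 50 + 300 = 350. Balances: taxes=250, investment=1600, checking=200, emergency=350
Event 6 (deposit 300 to investment): investment: 1600 + 300 = 1900. Balances: taxes=250, investment=1900, checking=200, emergency=350

Final balance of taxes: 250

Answer: 250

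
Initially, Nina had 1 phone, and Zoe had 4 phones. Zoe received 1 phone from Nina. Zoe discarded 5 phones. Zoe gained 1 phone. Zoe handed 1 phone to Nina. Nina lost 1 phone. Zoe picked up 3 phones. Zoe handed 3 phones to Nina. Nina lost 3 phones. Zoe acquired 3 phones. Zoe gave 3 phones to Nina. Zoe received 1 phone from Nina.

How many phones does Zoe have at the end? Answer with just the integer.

Tracking counts step by step:
Start: Nina=1, Zoe=4
Event 1 (Nina -> Zoe, 1): Nina: 1 -> 0, Zoe: 4 -> 5. State: Nina=0, Zoe=5
Event 2 (Zoe -5): Zoe: 5 -> 0. State: Nina=0, Zoe=0
Event 3 (Zoe +1): Zoe: 0 -> 1. State: Nina=0, Zoe=1
Event 4 (Zoe -> Nina, 1): Zoe: 1 -> 0, Nina: 0 -> 1. State: Nina=1, Zoe=0
Event 5 (Nina -1): Nina: 1 -> 0. State: Nina=0, Zoe=0
Event 6 (Zoe +3): Zoe: 0 -> 3. State: Nina=0, Zoe=3
Event 7 (Zoe -> Nina, 3): Zoe: 3 -> 0, Nina: 0 -> 3. State: Nina=3, Zoe=0
Event 8 (Nina -3): Nina: 3 -> 0. State: Nina=0, Zoe=0
Event 9 (Zoe +3): Zoe: 0 -> 3. State: Nina=0, Zoe=3
Event 10 (Zoe -> Nina, 3): Zoe: 3 -> 0, Nina: 0 -> 3. State: Nina=3, Zoe=0
Event 11 (Nina -> Zoe, 1): Nina: 3 -> 2, Zoe: 0 -> 1. State: Nina=2, Zoe=1

Zoe's final count: 1

Answer: 1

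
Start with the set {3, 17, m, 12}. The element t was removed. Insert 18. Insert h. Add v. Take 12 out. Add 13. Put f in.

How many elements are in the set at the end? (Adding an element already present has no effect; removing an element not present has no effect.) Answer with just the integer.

Answer: 8

Derivation:
Tracking the set through each operation:
Start: {12, 17, 3, m}
Event 1 (remove t): not present, no change. Set: {12, 17, 3, m}
Event 2 (add 18): added. Set: {12, 17, 18, 3, m}
Event 3 (add h): added. Set: {12, 17, 18, 3, h, m}
Event 4 (add v): added. Set: {12, 17, 18, 3, h, m, v}
Event 5 (remove 12): removed. Set: {17, 18, 3, h, m, v}
Event 6 (add 13): added. Set: {13, 17, 18, 3, h, m, v}
Event 7 (add f): added. Set: {13, 17, 18, 3, f, h, m, v}

Final set: {13, 17, 18, 3, f, h, m, v} (size 8)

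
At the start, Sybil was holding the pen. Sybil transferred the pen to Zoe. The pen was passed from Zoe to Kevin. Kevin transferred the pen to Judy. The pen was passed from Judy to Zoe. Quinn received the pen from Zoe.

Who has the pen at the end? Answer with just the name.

Answer: Quinn

Derivation:
Tracking the pen through each event:
Start: Sybil has the pen.
After event 1: Zoe has the pen.
After event 2: Kevin has the pen.
After event 3: Judy has the pen.
After event 4: Zoe has the pen.
After event 5: Quinn has the pen.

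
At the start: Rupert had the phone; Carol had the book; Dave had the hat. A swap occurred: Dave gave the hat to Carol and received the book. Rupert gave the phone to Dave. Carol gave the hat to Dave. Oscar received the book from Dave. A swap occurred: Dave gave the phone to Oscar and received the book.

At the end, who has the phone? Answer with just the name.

Answer: Oscar

Derivation:
Tracking all object holders:
Start: phone:Rupert, book:Carol, hat:Dave
Event 1 (swap hat<->book: now hat:Carol, book:Dave). State: phone:Rupert, book:Dave, hat:Carol
Event 2 (give phone: Rupert -> Dave). State: phone:Dave, book:Dave, hat:Carol
Event 3 (give hat: Carol -> Dave). State: phone:Dave, book:Dave, hat:Dave
Event 4 (give book: Dave -> Oscar). State: phone:Dave, book:Oscar, hat:Dave
Event 5 (swap phone<->book: now phone:Oscar, book:Dave). State: phone:Oscar, book:Dave, hat:Dave

Final state: phone:Oscar, book:Dave, hat:Dave
The phone is held by Oscar.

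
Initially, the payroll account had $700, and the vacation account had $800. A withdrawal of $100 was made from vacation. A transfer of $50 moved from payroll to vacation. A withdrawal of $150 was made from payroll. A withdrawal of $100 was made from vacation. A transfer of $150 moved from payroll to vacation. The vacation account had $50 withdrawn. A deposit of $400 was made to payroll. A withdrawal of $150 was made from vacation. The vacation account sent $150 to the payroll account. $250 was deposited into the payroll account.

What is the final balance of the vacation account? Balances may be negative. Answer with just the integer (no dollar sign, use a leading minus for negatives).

Tracking account balances step by step:
Start: payroll=700, vacation=800
Event 1 (withdraw 100 from vacation): vacation: 800 - 100 = 700. Balances: payroll=700, vacation=700
Event 2 (transfer 50 payroll -> vacation): payroll: 700 - 50 = 650, vacation: 700 + 50 = 750. Balances: payroll=650, vacation=750
Event 3 (withdraw 150 from payroll): payroll: 650 - 150 = 500. Balances: payroll=500, vacation=750
Event 4 (withdraw 100 from vacation): vacation: 750 - 100 = 650. Balances: payroll=500, vacation=650
Event 5 (transfer 150 payroll -> vacation): payroll: 500 - 150 = 350, vacation: 650 + 150 = 800. Balances: payroll=350, vacation=800
Event 6 (withdraw 50 from vacation): vacation: 800 - 50 = 750. Balances: payroll=350, vacation=750
Event 7 (deposit 400 to payroll): payroll: 350 + 400 = 750. Balances: payroll=750, vacation=750
Event 8 (withdraw 150 from vacation): vacation: 750 - 150 = 600. Balances: payroll=750, vacation=600
Event 9 (transfer 150 vacation -> payroll): vacation: 600 - 150 = 450, payroll: 750 + 150 = 900. Balances: payroll=900, vacation=450
Event 10 (deposit 250 to payroll): payroll: 900 + 250 = 1150. Balances: payroll=1150, vacation=450

Final balance of vacation: 450

Answer: 450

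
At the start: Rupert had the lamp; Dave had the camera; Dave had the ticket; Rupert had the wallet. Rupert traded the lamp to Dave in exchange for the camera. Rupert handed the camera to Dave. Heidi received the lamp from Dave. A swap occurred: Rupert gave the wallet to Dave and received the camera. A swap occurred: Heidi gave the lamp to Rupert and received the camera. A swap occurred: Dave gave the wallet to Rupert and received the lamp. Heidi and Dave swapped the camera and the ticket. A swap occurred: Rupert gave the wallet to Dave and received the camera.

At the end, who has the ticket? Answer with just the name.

Answer: Heidi

Derivation:
Tracking all object holders:
Start: lamp:Rupert, camera:Dave, ticket:Dave, wallet:Rupert
Event 1 (swap lamp<->camera: now lamp:Dave, camera:Rupert). State: lamp:Dave, camera:Rupert, ticket:Dave, wallet:Rupert
Event 2 (give camera: Rupert -> Dave). State: lamp:Dave, camera:Dave, ticket:Dave, wallet:Rupert
Event 3 (give lamp: Dave -> Heidi). State: lamp:Heidi, camera:Dave, ticket:Dave, wallet:Rupert
Event 4 (swap wallet<->camera: now wallet:Dave, camera:Rupert). State: lamp:Heidi, camera:Rupert, ticket:Dave, wallet:Dave
Event 5 (swap lamp<->camera: now lamp:Rupert, camera:Heidi). State: lamp:Rupert, camera:Heidi, ticket:Dave, wallet:Dave
Event 6 (swap wallet<->lamp: now wallet:Rupert, lamp:Dave). State: lamp:Dave, camera:Heidi, ticket:Dave, wallet:Rupert
Event 7 (swap camera<->ticket: now camera:Dave, ticket:Heidi). State: lamp:Dave, camera:Dave, ticket:Heidi, wallet:Rupert
Event 8 (swap wallet<->camera: now wallet:Dave, camera:Rupert). State: lamp:Dave, camera:Rupert, ticket:Heidi, wallet:Dave

Final state: lamp:Dave, camera:Rupert, ticket:Heidi, wallet:Dave
The ticket is held by Heidi.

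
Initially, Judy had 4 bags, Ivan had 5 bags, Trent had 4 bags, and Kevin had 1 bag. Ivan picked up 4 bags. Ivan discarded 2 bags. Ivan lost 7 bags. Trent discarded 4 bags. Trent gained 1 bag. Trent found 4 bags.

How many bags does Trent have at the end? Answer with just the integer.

Answer: 5

Derivation:
Tracking counts step by step:
Start: Judy=4, Ivan=5, Trent=4, Kevin=1
Event 1 (Ivan +4): Ivan: 5 -> 9. State: Judy=4, Ivan=9, Trent=4, Kevin=1
Event 2 (Ivan -2): Ivan: 9 -> 7. State: Judy=4, Ivan=7, Trent=4, Kevin=1
Event 3 (Ivan -7): Ivan: 7 -> 0. State: Judy=4, Ivan=0, Trent=4, Kevin=1
Event 4 (Trent -4): Trent: 4 -> 0. State: Judy=4, Ivan=0, Trent=0, Kevin=1
Event 5 (Trent +1): Trent: 0 -> 1. State: Judy=4, Ivan=0, Trent=1, Kevin=1
Event 6 (Trent +4): Trent: 1 -> 5. State: Judy=4, Ivan=0, Trent=5, Kevin=1

Trent's final count: 5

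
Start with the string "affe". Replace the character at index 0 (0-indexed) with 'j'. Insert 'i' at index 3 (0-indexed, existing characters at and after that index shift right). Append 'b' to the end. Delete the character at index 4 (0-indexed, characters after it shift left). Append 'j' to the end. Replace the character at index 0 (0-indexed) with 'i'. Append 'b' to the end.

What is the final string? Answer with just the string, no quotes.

Applying each edit step by step:
Start: "affe"
Op 1 (replace idx 0: 'a' -> 'j'): "affe" -> "jffe"
Op 2 (insert 'i' at idx 3): "jffe" -> "jffie"
Op 3 (append 'b'): "jffie" -> "jffieb"
Op 4 (delete idx 4 = 'e'): "jffieb" -> "jffib"
Op 5 (append 'j'): "jffib" -> "jffibj"
Op 6 (replace idx 0: 'j' -> 'i'): "jffibj" -> "iffibj"
Op 7 (append 'b'): "iffibj" -> "iffibjb"

Answer: iffibjb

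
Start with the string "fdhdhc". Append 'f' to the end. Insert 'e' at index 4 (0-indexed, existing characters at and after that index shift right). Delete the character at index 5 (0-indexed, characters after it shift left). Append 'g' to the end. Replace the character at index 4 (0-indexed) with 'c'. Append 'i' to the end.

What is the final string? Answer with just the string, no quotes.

Answer: fdhdccfgi

Derivation:
Applying each edit step by step:
Start: "fdhdhc"
Op 1 (append 'f'): "fdhdhc" -> "fdhdhcf"
Op 2 (insert 'e' at idx 4): "fdhdhcf" -> "fdhdehcf"
Op 3 (delete idx 5 = 'h'): "fdhdehcf" -> "fdhdecf"
Op 4 (append 'g'): "fdhdecf" -> "fdhdecfg"
Op 5 (replace idx 4: 'e' -> 'c'): "fdhdecfg" -> "fdhdccfg"
Op 6 (append 'i'): "fdhdccfg" -> "fdhdccfgi"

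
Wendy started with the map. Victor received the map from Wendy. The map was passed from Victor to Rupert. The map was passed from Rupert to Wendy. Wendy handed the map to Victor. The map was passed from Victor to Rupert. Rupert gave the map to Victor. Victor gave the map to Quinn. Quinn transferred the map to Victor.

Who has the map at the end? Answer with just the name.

Tracking the map through each event:
Start: Wendy has the map.
After event 1: Victor has the map.
After event 2: Rupert has the map.
After event 3: Wendy has the map.
After event 4: Victor has the map.
After event 5: Rupert has the map.
After event 6: Victor has the map.
After event 7: Quinn has the map.
After event 8: Victor has the map.

Answer: Victor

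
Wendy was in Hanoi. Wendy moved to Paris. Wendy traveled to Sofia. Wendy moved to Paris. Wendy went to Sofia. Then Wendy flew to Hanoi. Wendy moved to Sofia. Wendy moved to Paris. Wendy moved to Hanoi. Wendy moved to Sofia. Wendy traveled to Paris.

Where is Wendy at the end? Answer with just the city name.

Answer: Paris

Derivation:
Tracking Wendy's location:
Start: Wendy is in Hanoi.
After move 1: Hanoi -> Paris. Wendy is in Paris.
After move 2: Paris -> Sofia. Wendy is in Sofia.
After move 3: Sofia -> Paris. Wendy is in Paris.
After move 4: Paris -> Sofia. Wendy is in Sofia.
After move 5: Sofia -> Hanoi. Wendy is in Hanoi.
After move 6: Hanoi -> Sofia. Wendy is in Sofia.
After move 7: Sofia -> Paris. Wendy is in Paris.
After move 8: Paris -> Hanoi. Wendy is in Hanoi.
After move 9: Hanoi -> Sofia. Wendy is in Sofia.
After move 10: Sofia -> Paris. Wendy is in Paris.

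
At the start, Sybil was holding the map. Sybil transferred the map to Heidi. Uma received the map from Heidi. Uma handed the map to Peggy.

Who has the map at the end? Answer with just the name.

Tracking the map through each event:
Start: Sybil has the map.
After event 1: Heidi has the map.
After event 2: Uma has the map.
After event 3: Peggy has the map.

Answer: Peggy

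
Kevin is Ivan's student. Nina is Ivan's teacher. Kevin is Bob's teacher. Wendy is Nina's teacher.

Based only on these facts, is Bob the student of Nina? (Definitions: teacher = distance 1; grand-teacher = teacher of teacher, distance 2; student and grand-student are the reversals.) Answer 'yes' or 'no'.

Answer: no

Derivation:
Reconstructing the teacher chain from the given facts:
  Wendy -> Nina -> Ivan -> Kevin -> Bob
(each arrow means 'teacher of the next')
Positions in the chain (0 = top):
  position of Wendy: 0
  position of Nina: 1
  position of Ivan: 2
  position of Kevin: 3
  position of Bob: 4

Bob is at position 4, Nina is at position 1; signed distance (j - i) = -3.
'student' requires j - i = -1. Actual distance is -3, so the relation does NOT hold.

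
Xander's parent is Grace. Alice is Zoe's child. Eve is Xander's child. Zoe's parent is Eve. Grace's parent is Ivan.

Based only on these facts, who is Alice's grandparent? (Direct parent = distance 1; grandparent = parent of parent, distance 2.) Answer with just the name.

Answer: Eve

Derivation:
Reconstructing the parent chain from the given facts:
  Ivan -> Grace -> Xander -> Eve -> Zoe -> Alice
(each arrow means 'parent of the next')
Positions in the chain (0 = top):
  position of Ivan: 0
  position of Grace: 1
  position of Xander: 2
  position of Eve: 3
  position of Zoe: 4
  position of Alice: 5

Alice is at position 5; the grandparent is 2 steps up the chain, i.e. position 3: Eve.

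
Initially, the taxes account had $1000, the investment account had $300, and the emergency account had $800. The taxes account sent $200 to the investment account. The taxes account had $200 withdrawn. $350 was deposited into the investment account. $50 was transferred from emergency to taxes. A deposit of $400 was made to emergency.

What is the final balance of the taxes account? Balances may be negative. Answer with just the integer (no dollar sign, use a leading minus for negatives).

Tracking account balances step by step:
Start: taxes=1000, investment=300, emergency=800
Event 1 (transfer 200 taxes -> investment): taxes: 1000 - 200 = 800, investment: 300 + 200 = 500. Balances: taxes=800, investment=500, emergency=800
Event 2 (withdraw 200 from taxes): taxes: 800 - 200 = 600. Balances: taxes=600, investment=500, emergency=800
Event 3 (deposit 350 to investment): investment: 500 + 350 = 850. Balances: taxes=600, investment=850, emergency=800
Event 4 (transfer 50 emergency -> taxes): emergency: 800 - 50 = 750, taxes: 600 + 50 = 650. Balances: taxes=650, investment=850, emergency=750
Event 5 (deposit 400 to emergency): emergency: 750 + 400 = 1150. Balances: taxes=650, investment=850, emergency=1150

Final balance of taxes: 650

Answer: 650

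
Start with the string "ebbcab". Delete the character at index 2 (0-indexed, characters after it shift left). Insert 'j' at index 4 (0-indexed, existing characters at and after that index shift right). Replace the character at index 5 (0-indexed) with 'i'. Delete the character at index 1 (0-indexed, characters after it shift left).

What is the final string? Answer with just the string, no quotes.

Applying each edit step by step:
Start: "ebbcab"
Op 1 (delete idx 2 = 'b'): "ebbcab" -> "ebcab"
Op 2 (insert 'j' at idx 4): "ebcab" -> "ebcajb"
Op 3 (replace idx 5: 'b' -> 'i'): "ebcajb" -> "ebcaji"
Op 4 (delete idx 1 = 'b'): "ebcaji" -> "ecaji"

Answer: ecaji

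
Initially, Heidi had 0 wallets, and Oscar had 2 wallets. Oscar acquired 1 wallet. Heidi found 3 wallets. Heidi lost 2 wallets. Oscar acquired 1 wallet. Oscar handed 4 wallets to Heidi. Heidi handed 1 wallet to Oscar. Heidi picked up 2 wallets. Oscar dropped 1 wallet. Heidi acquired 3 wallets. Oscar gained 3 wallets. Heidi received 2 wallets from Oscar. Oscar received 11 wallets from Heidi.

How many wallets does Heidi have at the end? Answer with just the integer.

Answer: 0

Derivation:
Tracking counts step by step:
Start: Heidi=0, Oscar=2
Event 1 (Oscar +1): Oscar: 2 -> 3. State: Heidi=0, Oscar=3
Event 2 (Heidi +3): Heidi: 0 -> 3. State: Heidi=3, Oscar=3
Event 3 (Heidi -2): Heidi: 3 -> 1. State: Heidi=1, Oscar=3
Event 4 (Oscar +1): Oscar: 3 -> 4. State: Heidi=1, Oscar=4
Event 5 (Oscar -> Heidi, 4): Oscar: 4 -> 0, Heidi: 1 -> 5. State: Heidi=5, Oscar=0
Event 6 (Heidi -> Oscar, 1): Heidi: 5 -> 4, Oscar: 0 -> 1. State: Heidi=4, Oscar=1
Event 7 (Heidi +2): Heidi: 4 -> 6. State: Heidi=6, Oscar=1
Event 8 (Oscar -1): Oscar: 1 -> 0. State: Heidi=6, Oscar=0
Event 9 (Heidi +3): Heidi: 6 -> 9. State: Heidi=9, Oscar=0
Event 10 (Oscar +3): Oscar: 0 -> 3. State: Heidi=9, Oscar=3
Event 11 (Oscar -> Heidi, 2): Oscar: 3 -> 1, Heidi: 9 -> 11. State: Heidi=11, Oscar=1
Event 12 (Heidi -> Oscar, 11): Heidi: 11 -> 0, Oscar: 1 -> 12. State: Heidi=0, Oscar=12

Heidi's final count: 0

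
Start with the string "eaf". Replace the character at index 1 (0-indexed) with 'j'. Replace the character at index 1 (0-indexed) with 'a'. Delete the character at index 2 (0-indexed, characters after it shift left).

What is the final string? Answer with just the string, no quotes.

Applying each edit step by step:
Start: "eaf"
Op 1 (replace idx 1: 'a' -> 'j'): "eaf" -> "ejf"
Op 2 (replace idx 1: 'j' -> 'a'): "ejf" -> "eaf"
Op 3 (delete idx 2 = 'f'): "eaf" -> "ea"

Answer: ea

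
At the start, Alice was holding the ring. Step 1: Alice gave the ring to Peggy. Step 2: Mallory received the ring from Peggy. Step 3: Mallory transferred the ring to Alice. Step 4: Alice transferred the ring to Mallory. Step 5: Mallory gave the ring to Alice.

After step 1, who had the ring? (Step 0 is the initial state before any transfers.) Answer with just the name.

Tracking the ring holder through step 1:
After step 0 (start): Alice
After step 1: Peggy

At step 1, the holder is Peggy.

Answer: Peggy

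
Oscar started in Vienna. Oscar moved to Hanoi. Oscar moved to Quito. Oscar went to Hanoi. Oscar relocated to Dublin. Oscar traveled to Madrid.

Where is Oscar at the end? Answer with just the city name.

Answer: Madrid

Derivation:
Tracking Oscar's location:
Start: Oscar is in Vienna.
After move 1: Vienna -> Hanoi. Oscar is in Hanoi.
After move 2: Hanoi -> Quito. Oscar is in Quito.
After move 3: Quito -> Hanoi. Oscar is in Hanoi.
After move 4: Hanoi -> Dublin. Oscar is in Dublin.
After move 5: Dublin -> Madrid. Oscar is in Madrid.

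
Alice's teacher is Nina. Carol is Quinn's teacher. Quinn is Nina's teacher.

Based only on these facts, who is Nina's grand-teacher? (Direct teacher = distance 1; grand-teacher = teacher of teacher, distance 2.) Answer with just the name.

Reconstructing the teacher chain from the given facts:
  Carol -> Quinn -> Nina -> Alice
(each arrow means 'teacher of the next')
Positions in the chain (0 = top):
  position of Carol: 0
  position of Quinn: 1
  position of Nina: 2
  position of Alice: 3

Nina is at position 2; the grand-teacher is 2 steps up the chain, i.e. position 0: Carol.

Answer: Carol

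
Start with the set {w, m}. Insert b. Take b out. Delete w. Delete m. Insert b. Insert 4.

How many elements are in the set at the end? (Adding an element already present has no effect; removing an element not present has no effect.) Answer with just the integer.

Tracking the set through each operation:
Start: {m, w}
Event 1 (add b): added. Set: {b, m, w}
Event 2 (remove b): removed. Set: {m, w}
Event 3 (remove w): removed. Set: {m}
Event 4 (remove m): removed. Set: {}
Event 5 (add b): added. Set: {b}
Event 6 (add 4): added. Set: {4, b}

Final set: {4, b} (size 2)

Answer: 2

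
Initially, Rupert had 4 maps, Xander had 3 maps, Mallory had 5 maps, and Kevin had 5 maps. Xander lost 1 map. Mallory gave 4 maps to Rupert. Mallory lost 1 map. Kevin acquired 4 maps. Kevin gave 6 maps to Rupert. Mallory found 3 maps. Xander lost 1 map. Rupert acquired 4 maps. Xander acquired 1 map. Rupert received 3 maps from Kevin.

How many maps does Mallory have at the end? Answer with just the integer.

Tracking counts step by step:
Start: Rupert=4, Xander=3, Mallory=5, Kevin=5
Event 1 (Xander -1): Xander: 3 -> 2. State: Rupert=4, Xander=2, Mallory=5, Kevin=5
Event 2 (Mallory -> Rupert, 4): Mallory: 5 -> 1, Rupert: 4 -> 8. State: Rupert=8, Xander=2, Mallory=1, Kevin=5
Event 3 (Mallory -1): Mallory: 1 -> 0. State: Rupert=8, Xander=2, Mallory=0, Kevin=5
Event 4 (Kevin +4): Kevin: 5 -> 9. State: Rupert=8, Xander=2, Mallory=0, Kevin=9
Event 5 (Kevin -> Rupert, 6): Kevin: 9 -> 3, Rupert: 8 -> 14. State: Rupert=14, Xander=2, Mallory=0, Kevin=3
Event 6 (Mallory +3): Mallory: 0 -> 3. State: Rupert=14, Xander=2, Mallory=3, Kevin=3
Event 7 (Xander -1): Xander: 2 -> 1. State: Rupert=14, Xander=1, Mallory=3, Kevin=3
Event 8 (Rupert +4): Rupert: 14 -> 18. State: Rupert=18, Xander=1, Mallory=3, Kevin=3
Event 9 (Xander +1): Xander: 1 -> 2. State: Rupert=18, Xander=2, Mallory=3, Kevin=3
Event 10 (Kevin -> Rupert, 3): Kevin: 3 -> 0, Rupert: 18 -> 21. State: Rupert=21, Xander=2, Mallory=3, Kevin=0

Mallory's final count: 3

Answer: 3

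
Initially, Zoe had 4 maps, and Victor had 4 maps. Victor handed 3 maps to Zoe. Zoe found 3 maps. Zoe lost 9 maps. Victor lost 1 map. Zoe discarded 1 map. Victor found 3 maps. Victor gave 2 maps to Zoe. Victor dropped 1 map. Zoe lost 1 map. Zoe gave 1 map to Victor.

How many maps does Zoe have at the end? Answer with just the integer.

Tracking counts step by step:
Start: Zoe=4, Victor=4
Event 1 (Victor -> Zoe, 3): Victor: 4 -> 1, Zoe: 4 -> 7. State: Zoe=7, Victor=1
Event 2 (Zoe +3): Zoe: 7 -> 10. State: Zoe=10, Victor=1
Event 3 (Zoe -9): Zoe: 10 -> 1. State: Zoe=1, Victor=1
Event 4 (Victor -1): Victor: 1 -> 0. State: Zoe=1, Victor=0
Event 5 (Zoe -1): Zoe: 1 -> 0. State: Zoe=0, Victor=0
Event 6 (Victor +3): Victor: 0 -> 3. State: Zoe=0, Victor=3
Event 7 (Victor -> Zoe, 2): Victor: 3 -> 1, Zoe: 0 -> 2. State: Zoe=2, Victor=1
Event 8 (Victor -1): Victor: 1 -> 0. State: Zoe=2, Victor=0
Event 9 (Zoe -1): Zoe: 2 -> 1. State: Zoe=1, Victor=0
Event 10 (Zoe -> Victor, 1): Zoe: 1 -> 0, Victor: 0 -> 1. State: Zoe=0, Victor=1

Zoe's final count: 0

Answer: 0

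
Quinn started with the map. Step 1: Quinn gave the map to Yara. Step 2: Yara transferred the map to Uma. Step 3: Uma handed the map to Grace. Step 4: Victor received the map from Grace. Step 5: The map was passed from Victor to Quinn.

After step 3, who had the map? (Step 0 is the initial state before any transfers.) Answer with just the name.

Answer: Grace

Derivation:
Tracking the map holder through step 3:
After step 0 (start): Quinn
After step 1: Yara
After step 2: Uma
After step 3: Grace

At step 3, the holder is Grace.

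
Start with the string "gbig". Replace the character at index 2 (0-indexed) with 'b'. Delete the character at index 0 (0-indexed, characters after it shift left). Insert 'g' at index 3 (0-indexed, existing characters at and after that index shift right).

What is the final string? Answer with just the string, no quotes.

Applying each edit step by step:
Start: "gbig"
Op 1 (replace idx 2: 'i' -> 'b'): "gbig" -> "gbbg"
Op 2 (delete idx 0 = 'g'): "gbbg" -> "bbg"
Op 3 (insert 'g' at idx 3): "bbg" -> "bbgg"

Answer: bbgg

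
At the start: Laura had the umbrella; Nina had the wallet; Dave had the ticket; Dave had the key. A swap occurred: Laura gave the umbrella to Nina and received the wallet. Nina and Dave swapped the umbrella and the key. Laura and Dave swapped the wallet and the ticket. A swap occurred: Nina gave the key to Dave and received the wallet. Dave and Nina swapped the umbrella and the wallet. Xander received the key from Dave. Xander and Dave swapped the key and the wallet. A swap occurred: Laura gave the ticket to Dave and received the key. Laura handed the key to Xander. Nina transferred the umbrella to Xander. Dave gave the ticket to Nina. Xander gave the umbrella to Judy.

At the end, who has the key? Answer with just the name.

Answer: Xander

Derivation:
Tracking all object holders:
Start: umbrella:Laura, wallet:Nina, ticket:Dave, key:Dave
Event 1 (swap umbrella<->wallet: now umbrella:Nina, wallet:Laura). State: umbrella:Nina, wallet:Laura, ticket:Dave, key:Dave
Event 2 (swap umbrella<->key: now umbrella:Dave, key:Nina). State: umbrella:Dave, wallet:Laura, ticket:Dave, key:Nina
Event 3 (swap wallet<->ticket: now wallet:Dave, ticket:Laura). State: umbrella:Dave, wallet:Dave, ticket:Laura, key:Nina
Event 4 (swap key<->wallet: now key:Dave, wallet:Nina). State: umbrella:Dave, wallet:Nina, ticket:Laura, key:Dave
Event 5 (swap umbrella<->wallet: now umbrella:Nina, wallet:Dave). State: umbrella:Nina, wallet:Dave, ticket:Laura, key:Dave
Event 6 (give key: Dave -> Xander). State: umbrella:Nina, wallet:Dave, ticket:Laura, key:Xander
Event 7 (swap key<->wallet: now key:Dave, wallet:Xander). State: umbrella:Nina, wallet:Xander, ticket:Laura, key:Dave
Event 8 (swap ticket<->key: now ticket:Dave, key:Laura). State: umbrella:Nina, wallet:Xander, ticket:Dave, key:Laura
Event 9 (give key: Laura -> Xander). State: umbrella:Nina, wallet:Xander, ticket:Dave, key:Xander
Event 10 (give umbrella: Nina -> Xander). State: umbrella:Xander, wallet:Xander, ticket:Dave, key:Xander
Event 11 (give ticket: Dave -> Nina). State: umbrella:Xander, wallet:Xander, ticket:Nina, key:Xander
Event 12 (give umbrella: Xander -> Judy). State: umbrella:Judy, wallet:Xander, ticket:Nina, key:Xander

Final state: umbrella:Judy, wallet:Xander, ticket:Nina, key:Xander
The key is held by Xander.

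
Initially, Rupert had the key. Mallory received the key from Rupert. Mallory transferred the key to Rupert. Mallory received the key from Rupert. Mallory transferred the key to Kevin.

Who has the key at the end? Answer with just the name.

Tracking the key through each event:
Start: Rupert has the key.
After event 1: Mallory has the key.
After event 2: Rupert has the key.
After event 3: Mallory has the key.
After event 4: Kevin has the key.

Answer: Kevin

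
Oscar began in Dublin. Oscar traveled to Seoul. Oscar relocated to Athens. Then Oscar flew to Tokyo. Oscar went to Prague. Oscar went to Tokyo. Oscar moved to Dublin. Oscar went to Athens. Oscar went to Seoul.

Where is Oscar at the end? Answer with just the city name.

Answer: Seoul

Derivation:
Tracking Oscar's location:
Start: Oscar is in Dublin.
After move 1: Dublin -> Seoul. Oscar is in Seoul.
After move 2: Seoul -> Athens. Oscar is in Athens.
After move 3: Athens -> Tokyo. Oscar is in Tokyo.
After move 4: Tokyo -> Prague. Oscar is in Prague.
After move 5: Prague -> Tokyo. Oscar is in Tokyo.
After move 6: Tokyo -> Dublin. Oscar is in Dublin.
After move 7: Dublin -> Athens. Oscar is in Athens.
After move 8: Athens -> Seoul. Oscar is in Seoul.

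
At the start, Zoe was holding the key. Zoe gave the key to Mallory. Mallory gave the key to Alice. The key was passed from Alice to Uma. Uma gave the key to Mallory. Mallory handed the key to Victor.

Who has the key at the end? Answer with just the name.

Answer: Victor

Derivation:
Tracking the key through each event:
Start: Zoe has the key.
After event 1: Mallory has the key.
After event 2: Alice has the key.
After event 3: Uma has the key.
After event 4: Mallory has the key.
After event 5: Victor has the key.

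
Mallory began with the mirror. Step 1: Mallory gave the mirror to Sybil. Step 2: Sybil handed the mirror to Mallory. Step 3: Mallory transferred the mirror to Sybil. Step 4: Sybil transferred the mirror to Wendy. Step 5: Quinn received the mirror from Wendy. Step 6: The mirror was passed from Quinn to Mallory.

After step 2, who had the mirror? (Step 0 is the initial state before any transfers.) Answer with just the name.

Answer: Mallory

Derivation:
Tracking the mirror holder through step 2:
After step 0 (start): Mallory
After step 1: Sybil
After step 2: Mallory

At step 2, the holder is Mallory.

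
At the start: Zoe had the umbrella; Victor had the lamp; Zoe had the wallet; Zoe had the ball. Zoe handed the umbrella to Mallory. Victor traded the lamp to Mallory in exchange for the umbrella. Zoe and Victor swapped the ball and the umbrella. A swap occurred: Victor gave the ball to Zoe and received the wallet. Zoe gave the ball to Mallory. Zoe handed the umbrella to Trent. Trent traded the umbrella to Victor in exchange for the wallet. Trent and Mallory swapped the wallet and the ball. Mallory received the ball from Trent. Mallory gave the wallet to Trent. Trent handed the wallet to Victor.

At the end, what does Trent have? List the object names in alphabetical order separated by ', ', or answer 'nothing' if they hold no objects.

Tracking all object holders:
Start: umbrella:Zoe, lamp:Victor, wallet:Zoe, ball:Zoe
Event 1 (give umbrella: Zoe -> Mallory). State: umbrella:Mallory, lamp:Victor, wallet:Zoe, ball:Zoe
Event 2 (swap lamp<->umbrella: now lamp:Mallory, umbrella:Victor). State: umbrella:Victor, lamp:Mallory, wallet:Zoe, ball:Zoe
Event 3 (swap ball<->umbrella: now ball:Victor, umbrella:Zoe). State: umbrella:Zoe, lamp:Mallory, wallet:Zoe, ball:Victor
Event 4 (swap ball<->wallet: now ball:Zoe, wallet:Victor). State: umbrella:Zoe, lamp:Mallory, wallet:Victor, ball:Zoe
Event 5 (give ball: Zoe -> Mallory). State: umbrella:Zoe, lamp:Mallory, wallet:Victor, ball:Mallory
Event 6 (give umbrella: Zoe -> Trent). State: umbrella:Trent, lamp:Mallory, wallet:Victor, ball:Mallory
Event 7 (swap umbrella<->wallet: now umbrella:Victor, wallet:Trent). State: umbrella:Victor, lamp:Mallory, wallet:Trent, ball:Mallory
Event 8 (swap wallet<->ball: now wallet:Mallory, ball:Trent). State: umbrella:Victor, lamp:Mallory, wallet:Mallory, ball:Trent
Event 9 (give ball: Trent -> Mallory). State: umbrella:Victor, lamp:Mallory, wallet:Mallory, ball:Mallory
Event 10 (give wallet: Mallory -> Trent). State: umbrella:Victor, lamp:Mallory, wallet:Trent, ball:Mallory
Event 11 (give wallet: Trent -> Victor). State: umbrella:Victor, lamp:Mallory, wallet:Victor, ball:Mallory

Final state: umbrella:Victor, lamp:Mallory, wallet:Victor, ball:Mallory
Trent holds: (nothing).

Answer: nothing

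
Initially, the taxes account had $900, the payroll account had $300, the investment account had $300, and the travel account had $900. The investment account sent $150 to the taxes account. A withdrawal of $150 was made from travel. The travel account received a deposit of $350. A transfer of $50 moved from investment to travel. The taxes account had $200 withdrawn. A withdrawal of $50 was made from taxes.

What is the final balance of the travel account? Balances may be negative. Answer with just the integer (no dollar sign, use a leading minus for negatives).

Answer: 1150

Derivation:
Tracking account balances step by step:
Start: taxes=900, payroll=300, investment=300, travel=900
Event 1 (transfer 150 investment -> taxes): investment: 300 - 150 = 150, taxes: 900 + 150 = 1050. Balances: taxes=1050, payroll=300, investment=150, travel=900
Event 2 (withdraw 150 from travel): travel: 900 - 150 = 750. Balances: taxes=1050, payroll=300, investment=150, travel=750
Event 3 (deposit 350 to travel): travel: 750 + 350 = 1100. Balances: taxes=1050, payroll=300, investment=150, travel=1100
Event 4 (transfer 50 investment -> travel): investment: 150 - 50 = 100, travel: 1100 + 50 = 1150. Balances: taxes=1050, payroll=300, investment=100, travel=1150
Event 5 (withdraw 200 from taxes): taxes: 1050 - 200 = 850. Balances: taxes=850, payroll=300, investment=100, travel=1150
Event 6 (withdraw 50 from taxes): taxes: 850 - 50 = 800. Balances: taxes=800, payroll=300, investment=100, travel=1150

Final balance of travel: 1150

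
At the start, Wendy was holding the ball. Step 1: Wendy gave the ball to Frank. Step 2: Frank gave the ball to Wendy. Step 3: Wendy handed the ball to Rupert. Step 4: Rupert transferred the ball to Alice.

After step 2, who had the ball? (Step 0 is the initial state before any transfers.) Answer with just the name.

Answer: Wendy

Derivation:
Tracking the ball holder through step 2:
After step 0 (start): Wendy
After step 1: Frank
After step 2: Wendy

At step 2, the holder is Wendy.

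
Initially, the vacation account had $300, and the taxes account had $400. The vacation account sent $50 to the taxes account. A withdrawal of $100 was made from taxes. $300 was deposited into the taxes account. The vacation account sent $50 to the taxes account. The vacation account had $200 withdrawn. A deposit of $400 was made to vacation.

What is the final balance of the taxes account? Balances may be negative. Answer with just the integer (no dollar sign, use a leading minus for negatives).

Answer: 700

Derivation:
Tracking account balances step by step:
Start: vacation=300, taxes=400
Event 1 (transfer 50 vacation -> taxes): vacation: 300 - 50 = 250, taxes: 400 + 50 = 450. Balances: vacation=250, taxes=450
Event 2 (withdraw 100 from taxes): taxes: 450 - 100 = 350. Balances: vacation=250, taxes=350
Event 3 (deposit 300 to taxes): taxes: 350 + 300 = 650. Balances: vacation=250, taxes=650
Event 4 (transfer 50 vacation -> taxes): vacation: 250 - 50 = 200, taxes: 650 + 50 = 700. Balances: vacation=200, taxes=700
Event 5 (withdraw 200 from vacation): vacation: 200 - 200 = 0. Balances: vacation=0, taxes=700
Event 6 (deposit 400 to vacation): vacation: 0 + 400 = 400. Balances: vacation=400, taxes=700

Final balance of taxes: 700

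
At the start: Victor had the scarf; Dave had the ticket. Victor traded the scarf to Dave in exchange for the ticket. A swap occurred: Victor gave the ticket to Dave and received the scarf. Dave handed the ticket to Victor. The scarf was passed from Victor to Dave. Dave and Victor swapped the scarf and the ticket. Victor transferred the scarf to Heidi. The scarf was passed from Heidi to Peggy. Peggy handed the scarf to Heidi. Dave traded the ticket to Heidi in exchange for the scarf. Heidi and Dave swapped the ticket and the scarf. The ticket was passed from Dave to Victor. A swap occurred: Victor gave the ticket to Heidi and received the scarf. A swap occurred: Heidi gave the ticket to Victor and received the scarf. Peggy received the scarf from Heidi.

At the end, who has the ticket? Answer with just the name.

Answer: Victor

Derivation:
Tracking all object holders:
Start: scarf:Victor, ticket:Dave
Event 1 (swap scarf<->ticket: now scarf:Dave, ticket:Victor). State: scarf:Dave, ticket:Victor
Event 2 (swap ticket<->scarf: now ticket:Dave, scarf:Victor). State: scarf:Victor, ticket:Dave
Event 3 (give ticket: Dave -> Victor). State: scarf:Victor, ticket:Victor
Event 4 (give scarf: Victor -> Dave). State: scarf:Dave, ticket:Victor
Event 5 (swap scarf<->ticket: now scarf:Victor, ticket:Dave). State: scarf:Victor, ticket:Dave
Event 6 (give scarf: Victor -> Heidi). State: scarf:Heidi, ticket:Dave
Event 7 (give scarf: Heidi -> Peggy). State: scarf:Peggy, ticket:Dave
Event 8 (give scarf: Peggy -> Heidi). State: scarf:Heidi, ticket:Dave
Event 9 (swap ticket<->scarf: now ticket:Heidi, scarf:Dave). State: scarf:Dave, ticket:Heidi
Event 10 (swap ticket<->scarf: now ticket:Dave, scarf:Heidi). State: scarf:Heidi, ticket:Dave
Event 11 (give ticket: Dave -> Victor). State: scarf:Heidi, ticket:Victor
Event 12 (swap ticket<->scarf: now ticket:Heidi, scarf:Victor). State: scarf:Victor, ticket:Heidi
Event 13 (swap ticket<->scarf: now ticket:Victor, scarf:Heidi). State: scarf:Heidi, ticket:Victor
Event 14 (give scarf: Heidi -> Peggy). State: scarf:Peggy, ticket:Victor

Final state: scarf:Peggy, ticket:Victor
The ticket is held by Victor.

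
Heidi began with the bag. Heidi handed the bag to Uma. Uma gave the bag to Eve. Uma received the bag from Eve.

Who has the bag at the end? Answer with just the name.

Tracking the bag through each event:
Start: Heidi has the bag.
After event 1: Uma has the bag.
After event 2: Eve has the bag.
After event 3: Uma has the bag.

Answer: Uma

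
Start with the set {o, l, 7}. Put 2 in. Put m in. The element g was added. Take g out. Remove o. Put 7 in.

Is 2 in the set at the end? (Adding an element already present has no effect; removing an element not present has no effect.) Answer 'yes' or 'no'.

Tracking the set through each operation:
Start: {7, l, o}
Event 1 (add 2): added. Set: {2, 7, l, o}
Event 2 (add m): added. Set: {2, 7, l, m, o}
Event 3 (add g): added. Set: {2, 7, g, l, m, o}
Event 4 (remove g): removed. Set: {2, 7, l, m, o}
Event 5 (remove o): removed. Set: {2, 7, l, m}
Event 6 (add 7): already present, no change. Set: {2, 7, l, m}

Final set: {2, 7, l, m} (size 4)
2 is in the final set.

Answer: yes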